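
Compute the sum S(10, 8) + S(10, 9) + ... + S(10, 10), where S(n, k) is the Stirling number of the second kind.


By definition, S(n, k) counts partitions of an n-set into exactly k nonempty blocks.
Computing row n = 10 for k = 8..10:
S(10, k): 750, 45, 1
Sum = 796.

796


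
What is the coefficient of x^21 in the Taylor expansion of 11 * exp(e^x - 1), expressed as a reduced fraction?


exp(e^x - 1) = sum_{k>=0} Bell_k x^k / k!, where Bell_k is the k-th Bell number.
So the coefficient of x^21 is 11 * Bell_21 / 21!.
Computing: Bell_21 = 474869816156751 and 21! = 51090942171709440000, giving
11 * 474869816156751/51090942171709440000 = 158289938718917/1548210368839680000.

158289938718917/1548210368839680000


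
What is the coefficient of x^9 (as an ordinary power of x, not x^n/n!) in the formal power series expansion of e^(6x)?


The exponential series is e^y = sum_{k>=0} y^k / k!. Substituting y = 6x gives
e^(6x) = sum_{k>=0} 6^k x^k / k!.
So the coefficient of x^n is a^n/n! with a = 6, n = 9:
6^9 / 9! = 10077696/362880 = 972/35

972/35


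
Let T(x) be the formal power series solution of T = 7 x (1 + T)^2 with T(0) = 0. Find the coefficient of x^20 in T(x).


Apply the Lagrange inversion formula: if T = 7 x * phi(T) with phi(t) = (1 + t)^2, then [x^n] T = 7^n * (1/n) [t^(n-1)] phi(t)^n = 7^n * (1/n) [t^(n-1)] (1 + t)^(2n) = 7^n * (1/n) C(2n, n-1).
Using the identity C(2n, n-1) = C(2n, n) * n / (n+1), the unscaled factor equals C(2n, n) / (n+1) = C_n, the n-th Catalan number.
For n = 20: C_20 = C(40, 20) / 21 = 137846528820/21 = 6564120420.
With the 7^20 = 79792266297612001 factor, the coefficient is 79792266297612001 * 6564120420 = 523766044562232733001160420.

523766044562232733001160420


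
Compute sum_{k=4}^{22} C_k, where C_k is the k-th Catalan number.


C_4 through C_22: 14, 42, 132, 429, 1430, 4862, 16796, 58786, 208012, 742900, 2674440, 9694845, 35357670, 129644790, 477638700, 1767263190, 6564120420, 24466267020, 91482563640
Sum = 14 + 42 + 132 + 429 + 1430 + 4862 + 16796 + 58786 + 208012 + 742900 + 2674440 + 9694845 + 35357670 + 129644790 + 477638700 + 1767263190 + 6564120420 + 24466267020 + 91482563640
= 124936258118

124936258118


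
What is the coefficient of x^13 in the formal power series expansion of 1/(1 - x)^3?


The expansion 1/(1 - x)^r = sum_{k>=0} C(k + r - 1, r - 1) x^k follows from the multiset / negative-binomial theorem (or from repeated differentiation of the geometric series).
For r = 3 and k = 13:
C(15, 2) = 1307674368000 / (2 * 6227020800) = 105.

105


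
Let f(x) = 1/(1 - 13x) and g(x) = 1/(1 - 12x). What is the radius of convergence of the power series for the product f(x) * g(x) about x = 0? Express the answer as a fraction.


The radius of 1/(1 - 13x) is 1/13 (nearest singularity at x = 1/13), and the radius of 1/(1 - 12x) is 1/12.
The product f(x)*g(x) = 1/((1 - 13x)(1 - 12x)) has singularities at both 1/13 and 1/12, so its radius of convergence is the distance to the nearest one:
min(1/13, 1/12) = 1/13.

1/13


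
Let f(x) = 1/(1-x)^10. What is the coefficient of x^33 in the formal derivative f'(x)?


Differentiate: d/dx [ 1/(1-x)^r ] = r / (1-x)^(r+1).
Here r = 10, so f'(x) = 10 / (1-x)^11.
The expansion of 1/(1-x)^(r+1) has coefficient of x^n equal to C(n+r, r).
So the coefficient of x^33 in f'(x) is
10 * C(43, 10) = 10 * 1917334783 = 19173347830

19173347830


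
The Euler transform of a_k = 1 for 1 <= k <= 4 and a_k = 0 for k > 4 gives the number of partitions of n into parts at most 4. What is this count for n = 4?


Partitions of 4 into parts at most 4:
Using generating function (1-x)^(-1)(1-x^2)^(-1)...(1-x^4)^(-1),
the coefficient of x^4 = 5

5


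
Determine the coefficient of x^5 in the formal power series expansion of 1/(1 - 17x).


The geometric series identity gives 1/(1 - c x) = sum_{k>=0} c^k x^k, so the coefficient of x^k is c^k.
Here c = 17 and k = 5.
Computing: 17^5 = 1419857

1419857


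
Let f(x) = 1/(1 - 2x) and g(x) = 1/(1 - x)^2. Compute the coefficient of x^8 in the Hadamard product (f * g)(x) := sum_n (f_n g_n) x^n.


f has coefficients f_k = 2^k. For g = 1/(1 - x)^2 the coefficient is g_k = C(k + 1, 1) = k + 1. The Hadamard coefficient is (f * g)_k = 2^k * (k + 1).
For k = 8: 2^8 * 9 = 256 * 9 = 2304.

2304


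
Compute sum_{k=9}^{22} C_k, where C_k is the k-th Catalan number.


C_9 through C_22: 4862, 16796, 58786, 208012, 742900, 2674440, 9694845, 35357670, 129644790, 477638700, 1767263190, 6564120420, 24466267020, 91482563640
Sum = 4862 + 16796 + 58786 + 208012 + 742900 + 2674440 + 9694845 + 35357670 + 129644790 + 477638700 + 1767263190 + 6564120420 + 24466267020 + 91482563640
= 124936256071

124936256071


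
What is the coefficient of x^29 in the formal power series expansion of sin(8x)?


The Maclaurin series is sin(t) = sum_{k>=0} (-1)^k t^(2k+1) / (2k+1)!, so substituting t = 8x, only odd powers of x are nonzero, with coefficient of x^(2k+1) equal to (-1)^k 8^(2k+1) / (2k+1)!.
Write 29 = 2*14 + 1, giving the coefficient (-1)^14 * 8^29 / 29! = 154742504910672534362390528/8841761993739701954543616000000 = 4611686018427387904/263505041412702261046875.

4611686018427387904/263505041412702261046875


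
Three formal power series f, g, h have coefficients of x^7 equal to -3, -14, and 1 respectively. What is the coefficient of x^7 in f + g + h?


Series addition is componentwise:
-3 + -14 + 1
= -16

-16


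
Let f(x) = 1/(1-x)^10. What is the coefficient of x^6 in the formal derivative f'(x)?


Differentiate: d/dx [ 1/(1-x)^r ] = r / (1-x)^(r+1).
Here r = 10, so f'(x) = 10 / (1-x)^11.
The expansion of 1/(1-x)^(r+1) has coefficient of x^n equal to C(n+r, r).
So the coefficient of x^6 in f'(x) is
10 * C(16, 10) = 10 * 8008 = 80080

80080


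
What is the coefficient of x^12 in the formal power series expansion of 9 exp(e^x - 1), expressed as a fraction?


exp(e^x - 1) is the exponential generating function for the Bell numbers Bell_k: exp(e^x - 1) = sum_{k>=0} Bell_k x^k / k!.
So the coefficient of x^12 in 9 exp(e^x - 1) is 9 Bell_12 / 12!.
Computing: Bell_12 = 4213597 and 12! = 479001600, giving
9 * 4213597/479001600 = 4213597/53222400.

4213597/53222400


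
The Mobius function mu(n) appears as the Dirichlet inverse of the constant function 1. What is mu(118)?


118 = 2 * 59 (all distinct primes).
mu(118) = (-1)^2 = 1

1


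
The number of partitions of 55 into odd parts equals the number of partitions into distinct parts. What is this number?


Computing partitions of 55 into odd parts (1, 3, 5, ...):
Using the generating function prod_{k>=0} 1/(1-x^(2k+1)),
the count is 6378

6378


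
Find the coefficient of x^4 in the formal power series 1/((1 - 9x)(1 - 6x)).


By partial fractions or Cauchy convolution:
The coefficient equals sum_{k=0}^{4} 9^k * 6^(4-k).
= 17091

17091


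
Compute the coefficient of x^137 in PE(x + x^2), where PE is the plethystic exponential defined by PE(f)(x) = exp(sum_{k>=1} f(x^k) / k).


With f(x) = x + x^2, the exponent is sum_{k>=1} (x^k + x^(2k)) / k = -ln(1 - x) - ln(1 - x^2). Exponentiating:
PE(x + x^2) = 1 / ((1 - x)(1 - x^2)).
This is the generating function for partitions of n into parts of size 1 or 2. The number of 2's can be any j in 0..68, and the rest are 1's, so
[x^137] = floor(137/2) + 1 = 69.

69


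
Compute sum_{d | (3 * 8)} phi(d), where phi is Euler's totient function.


First, 3 * 8 = 24. One classical identity is sum_{d | n} phi(d) = n (each k in [1, n] has a unique gcd with n, and among the k's with gcd(k, n) = n/d there are phi(d) of them). So the sum equals 24. We also verify directly:
Divisors of 24: 1, 2, 3, 4, 6, 8, 12, 24.
phi values: 1, 1, 2, 2, 2, 4, 4, 8.
Sum = 24.

24


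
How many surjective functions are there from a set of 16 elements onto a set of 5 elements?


By inclusion-exclusion on which target elements are missed, the number of surjections from an n-set onto a k-set is
surj(n, k) = sum_{j=0}^{k} (-1)^j C(k, j) (k - j)^n.
Equivalently surj(n, k) = k! * S(n, k), where S(n, k) is the Stirling number of the second kind.
For n = 16, k = 5:
S(16, 5) = 1096190550, so
surj = 5! * 1096190550 = 120 * 1096190550 = 131542866000.

131542866000


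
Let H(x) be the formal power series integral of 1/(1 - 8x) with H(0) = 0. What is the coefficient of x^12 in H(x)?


1/(1 - 8x) = sum_{k>=0} 8^k x^k. Integrating termwise with H(0) = 0:
H(x) = sum_{k>=0} 8^k x^(k+1) / (k+1) = sum_{m>=1} 8^(m-1) x^m / m.
For m = 12: 8^11/12 = 8589934592/12 = 2147483648/3.

2147483648/3


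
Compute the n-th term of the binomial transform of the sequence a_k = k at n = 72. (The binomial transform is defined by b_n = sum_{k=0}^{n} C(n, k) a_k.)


With a_k = k, b_n = sum_{k=0}^{n} C(n, k) k. Using k * C(n, k) = n * C(n-1, k-1) gives b_n = n * sum_{k>=1} C(n-1, k-1) = n * 2^(n-1).
For n = 72: 72 * 2^71 = 72 * 2361183241434822606848 = 170005193383307227693056.

170005193383307227693056


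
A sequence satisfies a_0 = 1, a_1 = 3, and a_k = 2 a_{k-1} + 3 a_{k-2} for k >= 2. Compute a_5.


The characteristic equation is t^2 - 2 t - 3 = 0, with roots r_1 = 3 and r_2 = -1 (so c_1 = r_1 + r_2, c_2 = -r_1 r_2 as required).
One can use the closed form a_n = A r_1^n + B r_2^n, but direct iteration is more reliable:
a_0 = 1, a_1 = 3, a_2 = 9, a_3 = 27, a_4 = 81, a_5 = 243.
So a_5 = 243.

243


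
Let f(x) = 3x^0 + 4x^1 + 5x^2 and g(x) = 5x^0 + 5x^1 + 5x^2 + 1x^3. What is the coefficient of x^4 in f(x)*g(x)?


Cauchy product at x^4:
4*1 + 5*5
= 29

29


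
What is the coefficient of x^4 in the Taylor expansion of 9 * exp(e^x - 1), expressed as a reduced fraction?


exp(e^x - 1) = sum_{k>=0} Bell_k x^k / k!, where Bell_k is the k-th Bell number.
So the coefficient of x^4 is 9 * Bell_4 / 4!.
Computing: Bell_4 = 15 and 4! = 24, giving
9 * 15/24 = 45/8.

45/8


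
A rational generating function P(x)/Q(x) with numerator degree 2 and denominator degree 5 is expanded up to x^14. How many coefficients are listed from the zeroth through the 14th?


Expanding up to x^14 gives the coefficients for x^0, x^1, ..., x^14.
That is 14 + 1 = 15 coefficients in total.

15


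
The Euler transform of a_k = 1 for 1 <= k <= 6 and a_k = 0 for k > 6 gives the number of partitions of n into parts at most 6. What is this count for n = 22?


Partitions of 22 into parts at most 6:
Using generating function (1-x)^(-1)(1-x^2)^(-1)...(1-x^6)^(-1),
the coefficient of x^22 = 391

391


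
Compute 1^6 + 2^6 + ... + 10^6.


This power sum has a closed form given by Faulhaber's formula
sum_{k=1}^{m} k^p = (1 / (p + 1)) * sum_{j=0}^{p} C(p + 1, j) B_j m^(p + 1 - j),
but for small m direct computation is fastest:
1 + 64 + 729 + 4096 + 15625 + 46656 + 117649 + 262144 + 531441 + 1000000 = 1978405.

1978405


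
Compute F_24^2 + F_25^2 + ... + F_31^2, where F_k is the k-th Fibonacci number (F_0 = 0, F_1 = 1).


There is a standard identity sum_{k=0}^{N} F_k^2 = F_N * F_{N+1} (proved inductively from the telescoping relation F_k^2 = F_k F_{k+1} - F_{k-1} F_k). Then
sum_{k=24}^{31} F_k^2 = F_31 F_32 - F_23 F_24.
Computing: F_31 = 1346269, F_32 = 2178309, F_23 = 28657, F_24 = 46368.
Sum = 1346269 * 2178309 - 28657 * 46368 = 2931261111345.

2931261111345


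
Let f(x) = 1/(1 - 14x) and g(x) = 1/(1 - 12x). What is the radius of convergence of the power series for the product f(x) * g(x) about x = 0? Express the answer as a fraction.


The radius of 1/(1 - 14x) is 1/14 (nearest singularity at x = 1/14), and the radius of 1/(1 - 12x) is 1/12.
The product f(x)*g(x) = 1/((1 - 14x)(1 - 12x)) has singularities at both 1/14 and 1/12, so its radius of convergence is the distance to the nearest one:
min(1/14, 1/12) = 1/14.

1/14


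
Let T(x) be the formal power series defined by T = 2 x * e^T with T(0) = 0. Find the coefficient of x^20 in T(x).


Apply the Lagrange inversion formula: if T = 2 x * phi(T) with phi(t) = e^t, then
[x^n] T = 2^n * (1/n) [t^(n-1)] phi(t)^n = 2^n * (1/n) [t^(n-1)] e^(n t) = 2^n * (1/n) * n^(n-1) / (n-1)! = 2^n * n^(n-1) / n!.
When c = 1 this is the Cayley count of rooted labeled trees on n vertices, divided by n!.
For n = 20: 2^20 * 20^19 / 20! = 1048576 * 5242880000000000000000000/2432902008176640000 = 33554432000000000000000/14849255421.

33554432000000000000000/14849255421


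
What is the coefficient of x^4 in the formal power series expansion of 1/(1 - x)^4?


The expansion 1/(1 - x)^r = sum_{k>=0} C(k + r - 1, r - 1) x^k follows from the multiset / negative-binomial theorem (or from repeated differentiation of the geometric series).
For r = 4 and k = 4:
C(7, 3) = 5040 / (6 * 24) = 35.

35


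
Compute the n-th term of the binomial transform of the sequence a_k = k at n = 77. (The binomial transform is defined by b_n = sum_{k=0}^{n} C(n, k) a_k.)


With a_k = k, b_n = sum_{k=0}^{n} C(n, k) k. Using k * C(n, k) = n * C(n-1, k-1) gives b_n = n * sum_{k>=1} C(n-1, k-1) = n * 2^(n-1).
For n = 77: 77 * 2^76 = 77 * 75557863725914323419136 = 5817955506895402903273472.

5817955506895402903273472


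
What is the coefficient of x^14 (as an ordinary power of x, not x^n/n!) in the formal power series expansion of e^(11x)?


The exponential series is e^y = sum_{k>=0} y^k / k!. Substituting y = 11x gives
e^(11x) = sum_{k>=0} 11^k x^k / k!.
So the coefficient of x^n is a^n/n! with a = 11, n = 14:
11^14 / 14! = 379749833583241/87178291200 = 34522712143931/7925299200

34522712143931/7925299200


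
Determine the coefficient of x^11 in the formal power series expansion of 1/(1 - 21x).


The geometric series identity gives 1/(1 - c x) = sum_{k>=0} c^k x^k, so the coefficient of x^k is c^k.
Here c = 21 and k = 11.
Computing: 21^11 = 350277500542221

350277500542221


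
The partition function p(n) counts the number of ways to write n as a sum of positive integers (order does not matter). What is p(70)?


Using the generating function prod_{k>=1} 1/(1-x^k), we compute p(70).
By dynamic programming over parts 1 through 70:
p(70) = 4087968

4087968


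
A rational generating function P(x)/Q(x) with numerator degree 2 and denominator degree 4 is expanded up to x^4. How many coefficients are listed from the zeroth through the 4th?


Expanding up to x^4 gives the coefficients for x^0, x^1, ..., x^4.
That is 4 + 1 = 5 coefficients in total.

5


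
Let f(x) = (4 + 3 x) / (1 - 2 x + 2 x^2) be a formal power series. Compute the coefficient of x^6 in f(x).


Write f(x) = sum_{k>=0} a_k x^k. Multiplying both sides by 1 - 2 x + 2 x^2 gives
(1 - 2 x + 2 x^2) sum_{k>=0} a_k x^k = 4 + 3 x.
Matching coefficients:
 x^0: a_0 = 4
 x^1: a_1 - 2 a_0 = 3  =>  a_1 = 2*4 + 3 = 11
 x^k (k >= 2): a_k = 2 a_{k-1} - 2 a_{k-2}.
Iterating: a_2 = 14, a_3 = 6, a_4 = -16, a_5 = -44, a_6 = -56.
So the coefficient of x^6 is -56.

-56


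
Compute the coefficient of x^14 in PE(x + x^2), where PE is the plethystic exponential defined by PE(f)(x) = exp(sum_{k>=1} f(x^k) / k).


With f(x) = x + x^2, the exponent is sum_{k>=1} (x^k + x^(2k)) / k = -ln(1 - x) - ln(1 - x^2). Exponentiating:
PE(x + x^2) = 1 / ((1 - x)(1 - x^2)).
This is the generating function for partitions of n into parts of size 1 or 2. The number of 2's can be any j in 0..7, and the rest are 1's, so
[x^14] = floor(14/2) + 1 = 8.

8


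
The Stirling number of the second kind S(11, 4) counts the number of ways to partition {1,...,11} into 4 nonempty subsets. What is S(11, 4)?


Using the explicit formula S(n,k) = (1/k!) sum_{j=0}^{k} (-1)^(k-j) C(k,j) j^n:
S(11, 4) = 145750
Equivalently, S(n,k) is n! times the coefficient of x^n in the EGF (e^x - 1)^k / k!.

145750


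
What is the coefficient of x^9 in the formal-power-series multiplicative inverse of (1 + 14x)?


The inverse is 1/(1 + 14x). Apply the geometric identity 1/(1 - y) = sum_{k>=0} y^k with y = -14x:
1/(1 + 14x) = sum_{k>=0} (-14)^k x^k.
So the coefficient of x^9 is (-14)^9 = -20661046784.

-20661046784


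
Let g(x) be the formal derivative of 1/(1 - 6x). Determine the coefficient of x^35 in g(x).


Differentiate termwise: d/dx sum_{k>=0} 6^k x^k = sum_{k>=1} k 6^k x^(k-1) = sum_{j>=0} (j+1) 6^(j+1) x^j.
Equivalently, d/dx [1/(1 - 6x)] = 6/(1 - 6x)^2.
For j = 35: 36 * 6^36 = 36 * 10314424798490535546171949056 = 371319292745659279662190166016.

371319292745659279662190166016


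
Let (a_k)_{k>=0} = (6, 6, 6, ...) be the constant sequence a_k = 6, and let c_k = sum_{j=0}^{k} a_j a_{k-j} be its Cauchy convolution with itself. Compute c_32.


Since a_j = 6 for all j >= 0, the convolution sum becomes
c_k = sum_{j=0}^{k} 6 * 6 = 36 * (k + 1).
Equivalently, the generating function of (a_k) is 6/(1 - x) and its square is 36/(1 - x)^2 = sum_{k>=0} 36(k + 1) x^k.
For k = 32: 36 * 33 = 1188.

1188


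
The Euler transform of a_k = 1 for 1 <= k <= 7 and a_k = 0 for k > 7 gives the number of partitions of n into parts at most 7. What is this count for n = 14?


Partitions of 14 into parts at most 7:
Using generating function (1-x)^(-1)(1-x^2)^(-1)...(1-x^7)^(-1),
the coefficient of x^14 = 105

105


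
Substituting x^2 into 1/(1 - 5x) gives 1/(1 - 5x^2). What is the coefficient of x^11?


Since 1/(1 - 5x^2) only has even powers of x,
the coefficient of x^11 (odd) is 0.

0


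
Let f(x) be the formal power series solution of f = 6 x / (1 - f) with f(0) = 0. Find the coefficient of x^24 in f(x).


Apply Lagrange inversion: f = 6 x * phi(f) with phi(t) = 1/(1 - t), so
[x^n] f = 6^n * (1/n) [t^(n-1)] phi(t)^n = 6^n * (1/n) [t^(n-1)] (1 - t)^(-n) = 6^n * (1/n) C(2n - 2, n - 1) = 6^n * C_{n-1}.
For n = 24: C_23 = C(46, 23) / 24 = 8233430727600/24 = 343059613650.
With the 6^24 = 4738381338321616896 factor, the coefficient is 4738381338321616896 * 343059613650 = 1625547271250983831785072230400.

1625547271250983831785072230400


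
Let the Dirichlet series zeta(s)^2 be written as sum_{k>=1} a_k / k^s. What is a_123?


The Dirichlet convolution of the constant function 1 with itself gives (1 * 1)(k) = sum_{d | k} 1 = d(k), the number of positive divisors of k.
Since zeta(s) = sum_{k>=1} 1/k^s, we have zeta(s)^2 = sum_{k>=1} d(k)/k^s, so a_k = d(k).
For k = 123: the divisors are 1, 3, 41, 123.
Count = 4.

4


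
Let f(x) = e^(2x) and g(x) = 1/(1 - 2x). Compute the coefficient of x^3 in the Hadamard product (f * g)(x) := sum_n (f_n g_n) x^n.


Expanding: f_k = 2^k/k! (from e^(2x)) and g_k = 2^k (from 1/(1 - 2x)). So the Hadamard coefficient (f * g)_k = 2^k 2^k / k! = (4)^k / k!.
For k = 3: 4^3/3! = 64/6 = 32/3.

32/3


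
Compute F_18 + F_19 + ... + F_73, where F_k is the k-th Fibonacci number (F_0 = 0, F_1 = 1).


Use the identity sum_{k=0}^{N} F_k = F_{N+2} - 1 (which follows from F_{k+2} - F_{k+1} = F_k). Then
sum_{k=18}^{73} F_k = (F_{75} - 1) - (F_{19} - 1) = F_{75} - F_{19}.
Computing: F_{75} = 2111485077978050, F_{19} = 4181, so
Sum = 2111485077978050 - 4181 = 2111485077973869.

2111485077973869


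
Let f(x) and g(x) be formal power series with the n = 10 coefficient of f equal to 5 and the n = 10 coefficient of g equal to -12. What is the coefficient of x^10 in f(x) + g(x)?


Addition of formal power series is termwise.
The coefficient of x^10 in f + g = 5 + -12
= -7

-7


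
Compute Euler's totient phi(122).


phi(n) counts integers in [1, n] coprime to n. Using the multiplicative formula phi(n) = n * prod_{p | n} (1 - 1/p):
122 = 2 * 61, so
phi(122) = 122 * (1 - 1/2) * (1 - 1/61) = 60.

60


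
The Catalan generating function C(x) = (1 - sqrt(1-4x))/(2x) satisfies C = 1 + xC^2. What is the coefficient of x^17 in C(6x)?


Substituting x -> 6x scales the n-th coefficient by 6^n, so [x^17] C(6x) = 6^17 * C_17.
C_17 = C(2*17, 17)/(18) = 2333606220/18 = 129644790.
So 6^17 * 129644790 = 16926659444736 * 129644790 = 2194453209114315325440.

2194453209114315325440


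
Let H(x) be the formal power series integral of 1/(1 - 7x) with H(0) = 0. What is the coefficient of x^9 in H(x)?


1/(1 - 7x) = sum_{k>=0} 7^k x^k. Integrating termwise with H(0) = 0:
H(x) = sum_{k>=0} 7^k x^(k+1) / (k+1) = sum_{m>=1} 7^(m-1) x^m / m.
For m = 9: 7^8/9 = 5764801/9 = 5764801/9.

5764801/9


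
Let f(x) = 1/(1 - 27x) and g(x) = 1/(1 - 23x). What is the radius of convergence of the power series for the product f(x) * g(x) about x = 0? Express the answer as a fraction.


The radius of 1/(1 - 27x) is 1/27 (nearest singularity at x = 1/27), and the radius of 1/(1 - 23x) is 1/23.
The product f(x)*g(x) = 1/((1 - 27x)(1 - 23x)) has singularities at both 1/27 and 1/23, so its radius of convergence is the distance to the nearest one:
min(1/27, 1/23) = 1/27.

1/27


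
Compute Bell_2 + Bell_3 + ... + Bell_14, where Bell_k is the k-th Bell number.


Recall Bell_k counts set partitions of a k-set (with Bell_0 = 1 by convention).
Bell_2 through Bell_14: 2, 5, 15, 52, 203, 877, 4140, 21147, 115975, 678570, 4213597, 27644437, 190899322
Sum = 2 + 5 + 15 + 52 + 203 + 877 + 4140 + 21147 + 115975 + 678570 + 4213597 + 27644437 + 190899322 = 223578342.

223578342


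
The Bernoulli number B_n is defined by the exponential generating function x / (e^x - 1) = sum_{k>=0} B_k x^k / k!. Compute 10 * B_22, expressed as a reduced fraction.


Bernoulli numbers can also be computed recursively via B_0 = 1 and sum_{j=0}^{m} C(m+1, j) B_j = 0 for m >= 1. Odd-index Bernoulli numbers vanish for k >= 3.
Computing B_22 = 854513/138, so 10 * B_22 = 10 * 854513/138 = 4272565/69.

4272565/69


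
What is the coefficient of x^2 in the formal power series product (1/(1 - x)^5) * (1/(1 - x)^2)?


Combine the factors: (1/(1 - x)^5) * (1/(1 - x)^2) = 1/(1 - x)^7.
Then use 1/(1 - x)^r = sum_{k>=0} C(k + r - 1, r - 1) x^k with r = 7 and k = 2:
C(8, 6) = 28.

28


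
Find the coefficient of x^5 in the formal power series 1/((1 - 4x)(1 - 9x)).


By partial fractions or Cauchy convolution:
The coefficient equals sum_{k=0}^{5} 4^k * 9^(5-k).
= 105469

105469


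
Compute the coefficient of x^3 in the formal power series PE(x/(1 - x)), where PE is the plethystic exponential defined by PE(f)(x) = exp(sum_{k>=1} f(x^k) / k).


For f(x) = x/(1 - x) we have
sum_{k>=1} f(x^k) / k = sum_{k>=1} (1/k) * x^k / (1 - x^k) = sum_{k, m >= 1} x^(k m) / k,
which after exponentiating simplifies to
PE(x/(1 - x)) = prod_{k>=1} 1 / (1 - x^k).
This is the generating function for the partition function p(n), so the coefficient of x^3 is p(3).
Computing p(3) by dynamic programming over parts 1, 2, ..., 3: p(3) = 3.

3


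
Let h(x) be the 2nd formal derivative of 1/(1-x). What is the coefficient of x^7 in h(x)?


Differentiating 2 times: d^2/dx^2 [1/(1-x)] = 2!/(1-x)^3.
The expansion 1/(1-x)^3 = sum_{k>=0} C(k+2, 2) x^k, so the coefficient of x^n in 2!/(1-x)^3 is 2! * C(n+2, 2).
For n = 7: 2 * C(9, 2) = 2 * 36 = 72

72


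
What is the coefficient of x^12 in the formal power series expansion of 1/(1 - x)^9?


The negative binomial / multiset identity is
1/(1 - x)^r = sum_{k>=0} C(k + r - 1, r - 1) x^k.
Here r = 9 and k = 12, so the coefficient is
C(12 + 8, 8) = C(20, 8)
= 125970

125970


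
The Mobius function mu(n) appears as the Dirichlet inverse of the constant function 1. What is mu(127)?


127 = 127 (all distinct primes).
mu(127) = (-1)^1 = -1

-1


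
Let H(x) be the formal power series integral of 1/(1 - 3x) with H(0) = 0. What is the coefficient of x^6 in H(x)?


1/(1 - 3x) = sum_{k>=0} 3^k x^k. Integrating termwise with H(0) = 0:
H(x) = sum_{k>=0} 3^k x^(k+1) / (k+1) = sum_{m>=1} 3^(m-1) x^m / m.
For m = 6: 3^5/6 = 243/6 = 81/2.

81/2


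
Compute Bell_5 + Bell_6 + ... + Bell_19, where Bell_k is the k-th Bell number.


Recall Bell_k counts set partitions of a k-set (with Bell_0 = 1 by convention).
Bell_5 through Bell_19: 52, 203, 877, 4140, 21147, 115975, 678570, 4213597, 27644437, 190899322, 1382958545, 10480142147, 82864869804, 682076806159, 5832742205057
Sum = 52 + 203 + 877 + 4140 + 21147 + 115975 + 678570 + 4213597 + 27644437 + 190899322 + 1382958545 + 10480142147 + 82864869804 + 682076806159 + 5832742205057 = 6609770560032.

6609770560032


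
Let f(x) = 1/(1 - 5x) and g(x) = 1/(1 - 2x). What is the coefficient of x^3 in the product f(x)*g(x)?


The coefficient of x^n in f*g is the Cauchy product: sum_{k=0}^{n} a^k * b^(n-k).
With a=5, b=2, n=3:
sum_{k=0}^{3} 5^k * 2^(3-k)
= 203

203


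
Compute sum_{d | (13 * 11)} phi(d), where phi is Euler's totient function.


First, 13 * 11 = 143. One classical identity is sum_{d | n} phi(d) = n (each k in [1, n] has a unique gcd with n, and among the k's with gcd(k, n) = n/d there are phi(d) of them). So the sum equals 143. We also verify directly:
Divisors of 143: 1, 11, 13, 143.
phi values: 1, 10, 12, 120.
Sum = 143.

143


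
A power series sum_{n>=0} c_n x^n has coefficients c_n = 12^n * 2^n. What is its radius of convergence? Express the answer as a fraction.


By the root test (Cauchy-Hadamard), the radius is R = 1 / limsup_n |c_n|^(1/n).
Here |c_n|^(1/n) = (12^n * 2^n)^(1/n) = 12 * 2 = 24 for all n.
So R = 1/24 = 1/24.

1/24


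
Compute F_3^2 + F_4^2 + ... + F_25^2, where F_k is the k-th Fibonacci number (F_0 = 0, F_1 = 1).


There is a standard identity sum_{k=0}^{N} F_k^2 = F_N * F_{N+1} (proved inductively from the telescoping relation F_k^2 = F_k F_{k+1} - F_{k-1} F_k). Then
sum_{k=3}^{25} F_k^2 = F_25 F_26 - F_2 F_3.
Computing: F_25 = 75025, F_26 = 121393, F_2 = 1, F_3 = 2.
Sum = 75025 * 121393 - 1 * 2 = 9107509823.

9107509823


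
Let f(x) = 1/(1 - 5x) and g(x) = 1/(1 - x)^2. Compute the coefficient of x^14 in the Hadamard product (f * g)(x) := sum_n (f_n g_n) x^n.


f has coefficients f_k = 5^k. For g = 1/(1 - x)^2 the coefficient is g_k = C(k + 1, 1) = k + 1. The Hadamard coefficient is (f * g)_k = 5^k * (k + 1).
For k = 14: 5^14 * 15 = 6103515625 * 15 = 91552734375.

91552734375


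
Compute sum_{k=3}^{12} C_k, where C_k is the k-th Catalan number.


C_3 through C_12: 5, 14, 42, 132, 429, 1430, 4862, 16796, 58786, 208012
Sum = 5 + 14 + 42 + 132 + 429 + 1430 + 4862 + 16796 + 58786 + 208012
= 290508

290508


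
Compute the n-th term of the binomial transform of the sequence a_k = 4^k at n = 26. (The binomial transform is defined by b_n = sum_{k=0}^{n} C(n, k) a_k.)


With a_k = 4^k, b_n = sum_{k=0}^{n} C(n, k) 4^k = (1 + 4)^n by the binomial theorem.
For n = 26: (1 + 4)^26 = 5^26 = 1490116119384765625.

1490116119384765625


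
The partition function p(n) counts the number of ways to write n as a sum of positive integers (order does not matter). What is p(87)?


Using the generating function prod_{k>=1} 1/(1-x^k), we compute p(87).
By dynamic programming over parts 1 through 87:
p(87) = 38887673

38887673


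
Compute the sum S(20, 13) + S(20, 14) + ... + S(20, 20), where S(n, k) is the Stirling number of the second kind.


By definition, S(n, k) counts partitions of an n-set into exactly k nonempty blocks.
Computing row n = 20 for k = 13..20:
S(20, k): 61068660380, 6302524580, 452329200, 22350954, 741285, 15675, 190, 1
Sum = 67846622265.

67846622265


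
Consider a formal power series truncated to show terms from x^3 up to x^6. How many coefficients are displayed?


From x^3 to x^6 inclusive, the count is 6 - 3 + 1 = 4.

4


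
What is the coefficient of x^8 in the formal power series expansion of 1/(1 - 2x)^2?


The general identity 1/(1 - c x)^r = sum_{k>=0} c^k C(k + r - 1, r - 1) x^k follows by substituting y = c x into 1/(1 - y)^r = sum_{k>=0} C(k + r - 1, r - 1) y^k.
For c = 2, r = 2, k = 8:
2^8 * C(9, 1) = 256 * 9 = 2304.

2304


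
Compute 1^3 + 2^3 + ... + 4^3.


This power sum has a closed form given by Faulhaber's formula
sum_{k=1}^{m} k^p = (1 / (p + 1)) * sum_{j=0}^{p} C(p + 1, j) B_j m^(p + 1 - j),
but for small m direct computation is fastest:
1 + 8 + 27 + 64 = 100.

100


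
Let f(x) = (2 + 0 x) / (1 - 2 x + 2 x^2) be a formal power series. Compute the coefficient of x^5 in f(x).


Write f(x) = sum_{k>=0} a_k x^k. Multiplying both sides by 1 - 2 x + 2 x^2 gives
(1 - 2 x + 2 x^2) sum_{k>=0} a_k x^k = 2 + 0 x.
Matching coefficients:
 x^0: a_0 = 2
 x^1: a_1 - 2 a_0 = 0  =>  a_1 = 2*2 + 0 = 4
 x^k (k >= 2): a_k = 2 a_{k-1} - 2 a_{k-2}.
Iterating: a_2 = 4, a_3 = 0, a_4 = -8, a_5 = -16.
So the coefficient of x^5 is -16.

-16


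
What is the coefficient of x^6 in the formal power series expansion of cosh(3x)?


The Maclaurin series is cosh(t) = sum_{m>=0} t^(2m) / (2m)!, so substituting t = 3x, only even powers of x are nonzero, with coefficient of x^(2m) equal to 3^(2m) / (2m)!.
For x^6 the coefficient is 3^6/6! = 729/720 = 81/80.

81/80


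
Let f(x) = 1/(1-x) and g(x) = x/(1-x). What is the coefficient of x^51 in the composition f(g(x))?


First simplify the composition: f(g(x)) = 1/(1 - x/(1-x)) = (1-x)/((1-x) - x) = (1-x)/(1-2x).
Now extract the coefficient. Write (1-x)/(1-2x) = 1/(1-2x) - x/(1-2x).
The coefficient of x^n in 1/(1-2x) is 2^n, and in x/(1-2x) is 2^(n-1) (for n >= 1).
So the coefficient of x^51 is 2^51 - 2^50 = 2251799813685248 - 1125899906842624 = 1125899906842624.

1125899906842624


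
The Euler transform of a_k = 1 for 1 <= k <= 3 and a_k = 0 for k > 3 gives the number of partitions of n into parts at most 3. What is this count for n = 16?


Partitions of 16 into parts at most 3:
Using generating function (1-x)^(-1)(1-x^2)^(-1)(1-x^3)^(-1),
the coefficient of x^16 = 30

30


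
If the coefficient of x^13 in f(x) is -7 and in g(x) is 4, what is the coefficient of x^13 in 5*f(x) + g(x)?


Scalar multiplication scales coefficients: 5 * -7 = -35.
Then add the g coefficient: -35 + 4
= -31

-31


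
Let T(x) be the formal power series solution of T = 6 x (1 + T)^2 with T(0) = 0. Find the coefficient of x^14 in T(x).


Apply the Lagrange inversion formula: if T = 6 x * phi(T) with phi(t) = (1 + t)^2, then [x^n] T = 6^n * (1/n) [t^(n-1)] phi(t)^n = 6^n * (1/n) [t^(n-1)] (1 + t)^(2n) = 6^n * (1/n) C(2n, n-1).
Using the identity C(2n, n-1) = C(2n, n) * n / (n+1), the unscaled factor equals C(2n, n) / (n+1) = C_n, the n-th Catalan number.
For n = 14: C_14 = C(28, 14) / 15 = 40116600/15 = 2674440.
With the 6^14 = 78364164096 factor, the coefficient is 78364164096 * 2674440 = 209580255024906240.

209580255024906240


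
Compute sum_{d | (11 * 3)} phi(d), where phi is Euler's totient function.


First, 11 * 3 = 33. One classical identity is sum_{d | n} phi(d) = n (each k in [1, n] has a unique gcd with n, and among the k's with gcd(k, n) = n/d there are phi(d) of them). So the sum equals 33. We also verify directly:
Divisors of 33: 1, 3, 11, 33.
phi values: 1, 2, 10, 20.
Sum = 33.

33


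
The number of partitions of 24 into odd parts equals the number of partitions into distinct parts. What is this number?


Computing partitions of 24 into odd parts (1, 3, 5, ...):
Using the generating function prod_{k>=0} 1/(1-x^(2k+1)),
the count is 122

122


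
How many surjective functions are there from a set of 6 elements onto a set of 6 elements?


By inclusion-exclusion on which target elements are missed, the number of surjections from an n-set onto a k-set is
surj(n, k) = sum_{j=0}^{k} (-1)^j C(k, j) (k - j)^n.
Equivalently surj(n, k) = k! * S(n, k), where S(n, k) is the Stirling number of the second kind.
For n = 6, k = 6:
S(6, 6) = 1, so
surj = 6! * 1 = 720 * 1 = 720.

720


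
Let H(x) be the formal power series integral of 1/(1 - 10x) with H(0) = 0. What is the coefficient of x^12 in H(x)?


1/(1 - 10x) = sum_{k>=0} 10^k x^k. Integrating termwise with H(0) = 0:
H(x) = sum_{k>=0} 10^k x^(k+1) / (k+1) = sum_{m>=1} 10^(m-1) x^m / m.
For m = 12: 10^11/12 = 100000000000/12 = 25000000000/3.

25000000000/3


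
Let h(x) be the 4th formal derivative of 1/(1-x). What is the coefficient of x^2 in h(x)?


Differentiating 4 times: d^4/dx^4 [1/(1-x)] = 4!/(1-x)^5.
The expansion 1/(1-x)^5 = sum_{k>=0} C(k+4, 4) x^k, so the coefficient of x^n in 4!/(1-x)^5 is 4! * C(n+4, 4).
For n = 2: 24 * C(6, 4) = 24 * 15 = 360

360


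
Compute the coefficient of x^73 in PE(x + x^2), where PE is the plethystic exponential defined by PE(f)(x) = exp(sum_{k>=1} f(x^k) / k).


With f(x) = x + x^2, the exponent is sum_{k>=1} (x^k + x^(2k)) / k = -ln(1 - x) - ln(1 - x^2). Exponentiating:
PE(x + x^2) = 1 / ((1 - x)(1 - x^2)).
This is the generating function for partitions of n into parts of size 1 or 2. The number of 2's can be any j in 0..36, and the rest are 1's, so
[x^73] = floor(73/2) + 1 = 37.

37


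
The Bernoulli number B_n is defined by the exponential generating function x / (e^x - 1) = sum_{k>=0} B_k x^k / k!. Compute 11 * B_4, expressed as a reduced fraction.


Bernoulli numbers can also be computed recursively via B_0 = 1 and sum_{j=0}^{m} C(m+1, j) B_j = 0 for m >= 1. Odd-index Bernoulli numbers vanish for k >= 3.
Computing B_4 = -1/30, so 11 * B_4 = 11 * -1/30 = -11/30.

-11/30


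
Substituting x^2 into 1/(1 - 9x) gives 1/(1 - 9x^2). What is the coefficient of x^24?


The coefficient of x^(2m) in 1/(1 - 9x^2) is 9^m.
With n = 24 = 2*12, the coefficient is 9^12 = 282429536481.

282429536481


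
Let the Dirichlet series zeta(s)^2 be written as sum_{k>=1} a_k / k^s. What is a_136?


The Dirichlet convolution of the constant function 1 with itself gives (1 * 1)(k) = sum_{d | k} 1 = d(k), the number of positive divisors of k.
Since zeta(s) = sum_{k>=1} 1/k^s, we have zeta(s)^2 = sum_{k>=1} d(k)/k^s, so a_k = d(k).
For k = 136: the divisors are 1, 2, 4, 8, 17, 34, 68, 136.
Count = 8.

8


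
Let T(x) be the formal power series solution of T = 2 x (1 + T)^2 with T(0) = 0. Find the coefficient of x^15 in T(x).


Apply the Lagrange inversion formula: if T = 2 x * phi(T) with phi(t) = (1 + t)^2, then [x^n] T = 2^n * (1/n) [t^(n-1)] phi(t)^n = 2^n * (1/n) [t^(n-1)] (1 + t)^(2n) = 2^n * (1/n) C(2n, n-1).
Using the identity C(2n, n-1) = C(2n, n) * n / (n+1), the unscaled factor equals C(2n, n) / (n+1) = C_n, the n-th Catalan number.
For n = 15: C_15 = C(30, 15) / 16 = 155117520/16 = 9694845.
With the 2^15 = 32768 factor, the coefficient is 32768 * 9694845 = 317680680960.

317680680960


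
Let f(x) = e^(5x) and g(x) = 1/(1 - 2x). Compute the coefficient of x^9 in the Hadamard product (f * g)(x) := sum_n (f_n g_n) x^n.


Expanding: f_k = 5^k/k! (from e^(5x)) and g_k = 2^k (from 1/(1 - 2x)). So the Hadamard coefficient (f * g)_k = 5^k 2^k / k! = (10)^k / k!.
For k = 9: 10^9/9! = 1000000000/362880 = 1562500/567.

1562500/567


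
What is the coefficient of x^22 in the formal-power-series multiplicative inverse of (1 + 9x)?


The inverse is 1/(1 + 9x). Apply the geometric identity 1/(1 - y) = sum_{k>=0} y^k with y = -9x:
1/(1 + 9x) = sum_{k>=0} (-9)^k x^k.
So the coefficient of x^22 is (-9)^22 = 984770902183611232881.

984770902183611232881


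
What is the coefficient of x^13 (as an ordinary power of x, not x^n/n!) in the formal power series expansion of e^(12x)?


The exponential series is e^y = sum_{k>=0} y^k / k!. Substituting y = 12x gives
e^(12x) = sum_{k>=0} 12^k x^k / k!.
So the coefficient of x^n is a^n/n! with a = 12, n = 13:
12^13 / 13! = 106993205379072/6227020800 = 429981696/25025

429981696/25025


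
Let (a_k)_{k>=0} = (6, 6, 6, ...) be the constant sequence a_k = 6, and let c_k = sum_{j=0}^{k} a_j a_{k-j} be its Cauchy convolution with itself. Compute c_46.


Since a_j = 6 for all j >= 0, the convolution sum becomes
c_k = sum_{j=0}^{k} 6 * 6 = 36 * (k + 1).
Equivalently, the generating function of (a_k) is 6/(1 - x) and its square is 36/(1 - x)^2 = sum_{k>=0} 36(k + 1) x^k.
For k = 46: 36 * 47 = 1692.

1692


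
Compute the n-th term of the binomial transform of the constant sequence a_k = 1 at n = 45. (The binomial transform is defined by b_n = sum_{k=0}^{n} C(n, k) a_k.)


With a_k = 1 for all k, b_n = sum_{k=0}^{n} C(n, k) = 2^n by the binomial theorem.
For n = 45: 2^45 = 35184372088832.

35184372088832


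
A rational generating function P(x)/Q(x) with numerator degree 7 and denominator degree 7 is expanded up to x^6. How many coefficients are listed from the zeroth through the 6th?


Expanding up to x^6 gives the coefficients for x^0, x^1, ..., x^6.
That is 6 + 1 = 7 coefficients in total.

7


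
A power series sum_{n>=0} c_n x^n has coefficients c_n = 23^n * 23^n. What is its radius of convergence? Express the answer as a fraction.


By the root test (Cauchy-Hadamard), the radius is R = 1 / limsup_n |c_n|^(1/n).
Here |c_n|^(1/n) = (23^n * 23^n)^(1/n) = 23 * 23 = 529 for all n.
So R = 1/529 = 1/529.

1/529


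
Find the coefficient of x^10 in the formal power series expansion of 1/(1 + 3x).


Write 1/(1 + c x) = 1/(1 - (-c) x) and apply the geometric-series identity
1/(1 - y) = sum_{k>=0} y^k to get 1/(1 + c x) = sum_{k>=0} (-c)^k x^k.
So the coefficient of x^k is (-c)^k = (-1)^k * c^k.
Here c = 3 and k = 10:
(-3)^10 = 1 * 59049 = 59049

59049


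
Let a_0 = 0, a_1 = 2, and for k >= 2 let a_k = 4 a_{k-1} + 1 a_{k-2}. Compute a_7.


Iterating the recurrence forward:
a_0 = 0
a_1 = 2
a_2 = 4*2 + 1*0 = 8
a_3 = 4*8 + 1*2 = 34
a_4 = 4*34 + 1*8 = 144
a_5 = 4*144 + 1*34 = 610
a_6 = 4*610 + 1*144 = 2584
a_7 = 4*2584 + 1*610 = 10946
So a_7 = 10946.

10946


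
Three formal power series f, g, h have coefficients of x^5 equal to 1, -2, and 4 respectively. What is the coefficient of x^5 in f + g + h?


Series addition is componentwise:
1 + -2 + 4
= 3

3


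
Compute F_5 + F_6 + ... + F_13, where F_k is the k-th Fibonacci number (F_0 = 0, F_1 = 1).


Use the identity sum_{k=0}^{N} F_k = F_{N+2} - 1 (which follows from F_{k+2} - F_{k+1} = F_k). Then
sum_{k=5}^{13} F_k = (F_{15} - 1) - (F_{6} - 1) = F_{15} - F_{6}.
Computing: F_{15} = 610, F_{6} = 8, so
Sum = 610 - 8 = 602.

602


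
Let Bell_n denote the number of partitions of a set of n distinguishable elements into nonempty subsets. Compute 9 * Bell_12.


Bell_12 can be computed from the Bell triangle or from Dobinski's identity Bell_n = (1/e) * sum_{k>=0} k^n / k!.
Computing Bell_12 = 4213597.
Then 9 * 4213597 = 37922373.

37922373


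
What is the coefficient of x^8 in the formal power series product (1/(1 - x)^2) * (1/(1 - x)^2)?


Combine the factors: (1/(1 - x)^2) * (1/(1 - x)^2) = 1/(1 - x)^4.
Then use 1/(1 - x)^r = sum_{k>=0} C(k + r - 1, r - 1) x^k with r = 4 and k = 8:
C(11, 3) = 165.

165


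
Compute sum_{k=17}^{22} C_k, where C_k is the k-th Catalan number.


C_17 through C_22: 129644790, 477638700, 1767263190, 6564120420, 24466267020, 91482563640
Sum = 129644790 + 477638700 + 1767263190 + 6564120420 + 24466267020 + 91482563640
= 124887497760

124887497760


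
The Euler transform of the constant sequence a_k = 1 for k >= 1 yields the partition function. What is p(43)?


The Euler transform converts the sequence a_k = 1 into the number of integer partitions.
Using the recurrence or dynamic programming:
p(43) = 63261

63261


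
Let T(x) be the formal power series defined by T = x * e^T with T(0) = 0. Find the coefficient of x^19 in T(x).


Apply the Lagrange inversion formula: if T = x * phi(T) with phi(t) = e^t, then
[x^n] T = (1/n) [t^(n-1)] phi(t)^n = (1/n) [t^(n-1)] e^(n t) = (1/n) * n^(n-1) / (n-1)! = n^(n-1) / n!.
When c = 1 this is the Cayley count of rooted labeled trees on n vertices, divided by n!.
For n = 19: 19^18 / 19! = 104127350297911241532841/121645100408832000 = 5480386857784802185939/6402373705728000.

5480386857784802185939/6402373705728000


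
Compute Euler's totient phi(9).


phi(n) counts integers in [1, n] coprime to n. Using the multiplicative formula phi(n) = n * prod_{p | n} (1 - 1/p):
9 = 3^2, so
phi(9) = 9 * (1 - 1/3) = 6.

6


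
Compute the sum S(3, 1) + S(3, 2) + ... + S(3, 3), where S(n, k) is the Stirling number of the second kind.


By definition, S(n, k) counts partitions of an n-set into exactly k nonempty blocks.
Computing row n = 3 for k = 1..3:
S(3, k): 1, 3, 1
Sum = 5. (This equals Bell_3 since the sum runs over all k.)

5


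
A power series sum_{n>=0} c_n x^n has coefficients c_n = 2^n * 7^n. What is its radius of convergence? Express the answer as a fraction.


By the root test (Cauchy-Hadamard), the radius is R = 1 / limsup_n |c_n|^(1/n).
Here |c_n|^(1/n) = (2^n * 7^n)^(1/n) = 2 * 7 = 14 for all n.
So R = 1/14 = 1/14.

1/14
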